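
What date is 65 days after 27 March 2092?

May 31, 2092

Advancing 65 days from March 27, 2092.
March has 31 days, so 31 − 27 = 4 days remain after March 27, 2092; 65 − 4 = 61 left.
April 2092 has 30 days: 61 − 30 = 31 left.
31 days into May 2092 → May 31, 2092.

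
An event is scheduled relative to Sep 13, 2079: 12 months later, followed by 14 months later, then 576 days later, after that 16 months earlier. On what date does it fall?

Advancing 12 months from September 13, 2079:
month 9 + 12 = 21, which is month 9 of year 2080 → September 2080.
Day 13 is valid in September, giving September 13, 2080.
Advancing 14 months from September 13, 2080:
month 9 + 14 = 23, which is month 11 of year 2081 → November 2081.
Day 13 is valid in November, giving November 13, 2081.
Adding 576 days from November 13, 2081:
November has 30 days, so 30 − 13 = 17 days remain after November 13, 2081; 576 − 17 = 559 left.
December 2081 has 31 days: 559 − 31 = 528 left.
January 2082 has 31 days: 528 − 31 = 497 left.
February 2082 has 28 days (2082 is not a leap year): 497 − 28 = 469 left.
March 2082 has 31 days: 469 − 31 = 438 left.
April 2082 has 30 days: 438 − 30 = 408 left.
May 2082 has 31 days: 408 − 31 = 377 left.
June 2082 has 30 days: 377 − 30 = 347 left.
July 2082 has 31 days: 347 − 31 = 316 left.
August 2082 has 31 days: 316 − 31 = 285 left.
September 2082 has 30 days: 285 − 30 = 255 left.
October 2082 has 31 days: 255 − 31 = 224 left.
November 2082 has 30 days: 224 − 30 = 194 left.
December 2082 has 31 days: 194 − 31 = 163 left.
January 2083 has 31 days: 163 − 31 = 132 left.
February 2083 has 28 days (2083 is not a leap year): 132 − 28 = 104 left.
March 2083 has 31 days: 104 − 31 = 73 left.
April 2083 has 30 days: 73 − 30 = 43 left.
May 2083 has 31 days: 43 − 31 = 12 left.
12 days into June 2083 → June 12, 2083.
Counting back 16 months from June 12, 2083:
month 6 − 16 = -10, which is month 2 of year 2082 → February 2082.
Day 12 is valid in February, giving February 12, 2082.

February 12, 2082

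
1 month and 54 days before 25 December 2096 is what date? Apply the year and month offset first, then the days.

Counting back 1 month and 54 days from December 25, 2096: first the month/year part, then the days.
month 12 − 1 = 11 → November 2096.
Day 25 is valid in November, giving November 25, 2096.
Now subtract 54 days from November 25, 2096.
Going back 25 days from November 25, 2096 reaches the end of the previous month; 54 − 25 = 29 left.
October 2096 has 31 days; 31 − 29 = 2 → October 2, 2096.

October 2, 2096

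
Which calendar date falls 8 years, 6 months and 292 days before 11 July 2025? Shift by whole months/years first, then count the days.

March 25, 2016

Subtracting 8 years, 6 months and 292 days from July 11, 2025: first the month/year part, then the days.
-8 years → 2017; month 7 − 6 = 1 → January 2017.
Day 11 is valid in January, giving January 11, 2017.
Now subtract 292 days from January 11, 2017.
Going back 11 days from January 11, 2017 reaches the end of the previous month; 292 − 11 = 281 left.
December 2016 has 31 days: 281 − 31 = 250 left.
November 2016 has 30 days: 250 − 30 = 220 left.
October 2016 has 31 days: 220 − 31 = 189 left.
September 2016 has 30 days: 189 − 30 = 159 left.
August 2016 has 31 days: 159 − 31 = 128 left.
July 2016 has 31 days: 128 − 31 = 97 left.
June 2016 has 30 days: 97 − 30 = 67 left.
May 2016 has 31 days: 67 − 31 = 36 left.
April 2016 has 30 days: 36 − 30 = 6 left.
March 2016 has 31 days; 31 − 6 = 25 → March 25, 2016.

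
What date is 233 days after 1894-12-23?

August 13, 1895

Advancing 233 days from December 23, 1894.
December has 31 days, so 31 − 23 = 8 days remain after December 23, 1894; 233 − 8 = 225 left.
January 1895 has 31 days: 225 − 31 = 194 left.
February 1895 has 28 days (1895 is not a leap year): 194 − 28 = 166 left.
March 1895 has 31 days: 166 − 31 = 135 left.
April 1895 has 30 days: 135 − 30 = 105 left.
May 1895 has 31 days: 105 − 31 = 74 left.
June 1895 has 30 days: 74 − 30 = 44 left.
July 1895 has 31 days: 44 − 31 = 13 left.
13 days into August 1895 → August 13, 1895.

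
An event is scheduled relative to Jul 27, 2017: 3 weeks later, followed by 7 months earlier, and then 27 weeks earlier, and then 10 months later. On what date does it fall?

May 12, 2017

Adding 3 weeks (= 21 days) from July 27, 2017:
July has 31 days, so 31 − 27 = 4 days remain after July 27, 2017; 21 − 4 = 17 left.
17 days into August 2017 → August 17, 2017.
Counting back 7 months from August 17, 2017:
month 8 − 7 = 1 → January 2017.
Day 17 is valid in January, giving January 17, 2017.
Going back 27 weeks (= 189 days) from January 17, 2017:
Going back 17 days from January 17, 2017 reaches the end of the previous month; 189 − 17 = 172 left.
December 2016 has 31 days: 172 − 31 = 141 left.
November 2016 has 30 days: 141 − 30 = 111 left.
October 2016 has 31 days: 111 − 31 = 80 left.
September 2016 has 30 days: 80 − 30 = 50 left.
August 2016 has 31 days: 50 − 31 = 19 left.
July 2016 has 31 days; 31 − 19 = 12 → July 12, 2016.
Advancing 10 months from July 12, 2016:
month 7 + 10 = 17, which is month 5 of year 2017 → May 2017.
Day 12 is valid in May, giving May 12, 2017.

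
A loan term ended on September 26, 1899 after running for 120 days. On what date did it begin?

Going back 120 days from September 26, 1899.
Going back 26 days from September 26, 1899 reaches the end of the previous month; 120 − 26 = 94 left.
August 1899 has 31 days: 94 − 31 = 63 left.
July 1899 has 31 days: 63 − 31 = 32 left.
June 1899 has 30 days: 32 − 30 = 2 left.
May 1899 has 31 days; 31 − 2 = 29 → May 29, 1899.

May 29, 1899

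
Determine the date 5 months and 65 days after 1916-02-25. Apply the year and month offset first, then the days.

September 28, 1916

Adding 5 months and 65 days from February 25, 1916: first the month/year part, then the days.
month 2 + 5 = 7 → July 1916.
Day 25 is valid in July, giving July 25, 1916.
Now add 65 days from July 25, 1916.
July has 31 days, so 31 − 25 = 6 days remain after July 25, 1916; 65 − 6 = 59 left.
August 1916 has 31 days: 59 − 31 = 28 left.
28 days into September 1916 → September 28, 1916.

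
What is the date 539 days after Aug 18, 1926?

February 8, 1928

Adding 539 days from August 18, 1926.
August has 31 days, so 31 − 18 = 13 days remain after August 18, 1926; 539 − 13 = 526 left.
September 1926 has 30 days: 526 − 30 = 496 left.
October 1926 has 31 days: 496 − 31 = 465 left.
November 1926 has 30 days: 465 − 30 = 435 left.
December 1926 has 31 days: 435 − 31 = 404 left.
January 1927 has 31 days: 404 − 31 = 373 left.
February 1927 has 28 days (1927 is not a leap year): 373 − 28 = 345 left.
March 1927 has 31 days: 345 − 31 = 314 left.
April 1927 has 30 days: 314 − 30 = 284 left.
May 1927 has 31 days: 284 − 31 = 253 left.
June 1927 has 30 days: 253 − 30 = 223 left.
July 1927 has 31 days: 223 − 31 = 192 left.
August 1927 has 31 days: 192 − 31 = 161 left.
September 1927 has 30 days: 161 − 30 = 131 left.
October 1927 has 31 days: 131 − 31 = 100 left.
November 1927 has 30 days: 100 − 30 = 70 left.
December 1927 has 31 days: 70 − 31 = 39 left.
January 1928 has 31 days: 39 − 31 = 8 left.
8 days into February 1928 → February 8, 1928.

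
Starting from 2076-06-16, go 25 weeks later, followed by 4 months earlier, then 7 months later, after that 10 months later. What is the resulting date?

January 8, 2078

Adding 25 weeks (= 175 days) from June 16, 2076:
June has 30 days, so 30 − 16 = 14 days remain after June 16, 2076; 175 − 14 = 161 left.
July 2076 has 31 days: 161 − 31 = 130 left.
August 2076 has 31 days: 130 − 31 = 99 left.
September 2076 has 30 days: 99 − 30 = 69 left.
October 2076 has 31 days: 69 − 31 = 38 left.
November 2076 has 30 days: 38 − 30 = 8 left.
8 days into December 2076 → December 8, 2076.
Counting back 4 months from December 8, 2076:
month 12 − 4 = 8 → August 2076.
Day 8 is valid in August, giving August 8, 2076.
Adding 7 months from August 8, 2076:
month 8 + 7 = 15, which is month 3 of year 2077 → March 2077.
Day 8 is valid in March, giving March 8, 2077.
Adding 10 months from March 8, 2077:
month 3 + 10 = 13, which is month 1 of year 2078 → January 2078.
Day 8 is valid in January, giving January 8, 2078.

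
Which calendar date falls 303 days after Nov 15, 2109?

September 14, 2110

Adding 303 days from November 15, 2109.
November has 30 days, so 30 − 15 = 15 days remain after November 15, 2109; 303 − 15 = 288 left.
December 2109 has 31 days: 288 − 31 = 257 left.
January 2110 has 31 days: 257 − 31 = 226 left.
February 2110 has 28 days (2110 is not a leap year): 226 − 28 = 198 left.
March 2110 has 31 days: 198 − 31 = 167 left.
April 2110 has 30 days: 167 − 30 = 137 left.
May 2110 has 31 days: 137 − 31 = 106 left.
June 2110 has 30 days: 106 − 30 = 76 left.
July 2110 has 31 days: 76 − 31 = 45 left.
August 2110 has 31 days: 45 − 31 = 14 left.
14 days into September 2110 → September 14, 2110.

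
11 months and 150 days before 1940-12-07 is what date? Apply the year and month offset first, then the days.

August 10, 1939

Subtracting 11 months and 150 days from December 7, 1940: first the month/year part, then the days.
month 12 − 11 = 1 → January 1940.
Day 7 is valid in January, giving January 7, 1940.
Now subtract 150 days from January 7, 1940.
Going back 7 days from January 7, 1940 reaches the end of the previous month; 150 − 7 = 143 left.
December 1939 has 31 days: 143 − 31 = 112 left.
November 1939 has 30 days: 112 − 30 = 82 left.
October 1939 has 31 days: 82 − 31 = 51 left.
September 1939 has 30 days: 51 − 30 = 21 left.
August 1939 has 31 days; 31 − 21 = 10 → August 10, 1939.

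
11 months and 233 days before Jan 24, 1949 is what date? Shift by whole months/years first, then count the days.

July 6, 1947

Counting back 11 months and 233 days from January 24, 1949: first the month/year part, then the days.
month 1 − 11 = -10, which is month 2 of year 1948 → February 1948.
Day 24 is valid in February, giving February 24, 1948.
Now subtract 233 days from February 24, 1948.
Going back 24 days from February 24, 1948 reaches the end of the previous month; 233 − 24 = 209 left.
January 1948 has 31 days: 209 − 31 = 178 left.
December 1947 has 31 days: 178 − 31 = 147 left.
November 1947 has 30 days: 147 − 30 = 117 left.
October 1947 has 31 days: 117 − 31 = 86 left.
September 1947 has 30 days: 86 − 30 = 56 left.
August 1947 has 31 days: 56 − 31 = 25 left.
July 1947 has 31 days; 31 − 25 = 6 → July 6, 1947.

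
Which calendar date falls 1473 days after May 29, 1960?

Adding 1473 days from May 29, 1960.
May has 31 days, so 31 − 29 = 2 days remain after May 29, 1960; 1473 − 2 = 1471 left.
June 1960 has 30 days: 1471 − 30 = 1441 left.
July 1960 has 31 days: 1441 − 31 = 1410 left.
August 1960 has 31 days: 1410 − 31 = 1379 left.
September 1960 has 30 days: 1379 − 30 = 1349 left.
October 1960 has 31 days: 1349 − 31 = 1318 left.
November 1960 has 30 days: 1318 − 30 = 1288 left.
December 1960 has 31 days: 1288 − 31 = 1257 left.
January 1961 has 31 days: 1257 − 31 = 1226 left.
February 1961 has 28 days (1961 is not a leap year): 1226 − 28 = 1198 left.
March 1961 has 31 days: 1198 − 31 = 1167 left.
April 1961 has 30 days: 1167 − 30 = 1137 left.
May 1961 has 31 days: 1137 − 31 = 1106 left.
June 1961 has 30 days: 1106 − 30 = 1076 left.
July 1961 has 31 days: 1076 − 31 = 1045 left.
August 1961 has 31 days: 1045 − 31 = 1014 left.
September 1961 has 30 days: 1014 − 30 = 984 left.
October 1961 has 31 days: 984 − 31 = 953 left.
November 1961 has 30 days: 953 − 30 = 923 left.
December 1961 has 31 days: 923 − 31 = 892 left.
January 1962 has 31 days: 892 − 31 = 861 left.
February 1962 has 28 days (1962 is not a leap year): 861 − 28 = 833 left.
March 1962 has 31 days: 833 − 31 = 802 left.
April 1962 has 30 days: 802 − 30 = 772 left.
May 1962 has 31 days: 772 − 31 = 741 left.
June 1962 has 30 days: 741 − 30 = 711 left.
July 1962 has 31 days: 711 − 31 = 680 left.
August 1962 has 31 days: 680 − 31 = 649 left.
September 1962 has 30 days: 649 − 30 = 619 left.
October 1962 has 31 days: 619 − 31 = 588 left.
November 1962 has 30 days: 588 − 30 = 558 left.
December 1962 has 31 days: 558 − 31 = 527 left.
January 1963 has 31 days: 527 − 31 = 496 left.
February 1963 has 28 days (1963 is not a leap year): 496 − 28 = 468 left.
March 1963 has 31 days: 468 − 31 = 437 left.
April 1963 has 30 days: 437 − 30 = 407 left.
May 1963 has 31 days: 407 − 31 = 376 left.
June 1963 has 30 days: 376 − 30 = 346 left.
July 1963 has 31 days: 346 − 31 = 315 left.
August 1963 has 31 days: 315 − 31 = 284 left.
September 1963 has 30 days: 284 − 30 = 254 left.
October 1963 has 31 days: 254 − 31 = 223 left.
November 1963 has 30 days: 223 − 30 = 193 left.
December 1963 has 31 days: 193 − 31 = 162 left.
January 1964 has 31 days: 162 − 31 = 131 left.
February 1964 has 29 days (1964 is a leap year): 131 − 29 = 102 left.
March 1964 has 31 days: 102 − 31 = 71 left.
April 1964 has 30 days: 71 − 30 = 41 left.
May 1964 has 31 days: 41 − 31 = 10 left.
10 days into June 1964 → June 10, 1964.

June 10, 1964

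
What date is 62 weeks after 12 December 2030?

February 19, 2032

Adding 62 weeks = 434 days from December 12, 2030.
December has 31 days, so 31 − 12 = 19 days remain after December 12, 2030; 434 − 19 = 415 left.
January 2031 has 31 days: 415 − 31 = 384 left.
February 2031 has 28 days (2031 is not a leap year): 384 − 28 = 356 left.
March 2031 has 31 days: 356 − 31 = 325 left.
April 2031 has 30 days: 325 − 30 = 295 left.
May 2031 has 31 days: 295 − 31 = 264 left.
June 2031 has 30 days: 264 − 30 = 234 left.
July 2031 has 31 days: 234 − 31 = 203 left.
August 2031 has 31 days: 203 − 31 = 172 left.
September 2031 has 30 days: 172 − 30 = 142 left.
October 2031 has 31 days: 142 − 31 = 111 left.
November 2031 has 30 days: 111 − 30 = 81 left.
December 2031 has 31 days: 81 − 31 = 50 left.
January 2032 has 31 days: 50 − 31 = 19 left.
19 days into February 2032 → February 19, 2032.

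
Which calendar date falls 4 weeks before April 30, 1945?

Counting back 4 weeks = 28 days from April 30, 1945.
30 − 28 = 2, still in April 1945.

April 2, 1945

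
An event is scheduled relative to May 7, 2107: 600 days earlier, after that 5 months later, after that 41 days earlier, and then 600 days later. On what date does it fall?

Going back 600 days from May 7, 2107:
Going back 7 days from May 7, 2107 reaches the end of the previous month; 600 − 7 = 593 left.
April 2107 has 30 days: 593 − 30 = 563 left.
March 2107 has 31 days: 563 − 31 = 532 left.
February 2107 has 28 days (2107 is not a leap year): 532 − 28 = 504 left.
January 2107 has 31 days: 504 − 31 = 473 left.
December 2106 has 31 days: 473 − 31 = 442 left.
November 2106 has 30 days: 442 − 30 = 412 left.
October 2106 has 31 days: 412 − 31 = 381 left.
September 2106 has 30 days: 381 − 30 = 351 left.
August 2106 has 31 days: 351 − 31 = 320 left.
July 2106 has 31 days: 320 − 31 = 289 left.
June 2106 has 30 days: 289 − 30 = 259 left.
May 2106 has 31 days: 259 − 31 = 228 left.
April 2106 has 30 days: 228 − 30 = 198 left.
March 2106 has 31 days: 198 − 31 = 167 left.
February 2106 has 28 days (2106 is not a leap year): 167 − 28 = 139 left.
January 2106 has 31 days: 139 − 31 = 108 left.
December 2105 has 31 days: 108 − 31 = 77 left.
November 2105 has 30 days: 77 − 30 = 47 left.
October 2105 has 31 days: 47 − 31 = 16 left.
September 2105 has 30 days; 30 − 16 = 14 → September 14, 2105.
Adding 5 months from September 14, 2105:
month 9 + 5 = 14, which is month 2 of year 2106 → February 2106.
Day 14 is valid in February, giving February 14, 2106.
Subtracting 41 days from February 14, 2106:
Going back 14 days from February 14, 2106 reaches the end of the previous month; 41 − 14 = 27 left.
January 2106 has 31 days; 31 − 27 = 4 → January 4, 2106.
Adding 600 days from January 4, 2106:
January has 31 days, so 31 − 4 = 27 days remain after January 4, 2106; 600 − 27 = 573 left.
February 2106 has 28 days (2106 is not a leap year): 573 − 28 = 545 left.
March 2106 has 31 days: 545 − 31 = 514 left.
April 2106 has 30 days: 514 − 30 = 484 left.
May 2106 has 31 days: 484 − 31 = 453 left.
June 2106 has 30 days: 453 − 30 = 423 left.
July 2106 has 31 days: 423 − 31 = 392 left.
August 2106 has 31 days: 392 − 31 = 361 left.
September 2106 has 30 days: 361 − 30 = 331 left.
October 2106 has 31 days: 331 − 31 = 300 left.
November 2106 has 30 days: 300 − 30 = 270 left.
December 2106 has 31 days: 270 − 31 = 239 left.
January 2107 has 31 days: 239 − 31 = 208 left.
February 2107 has 28 days (2107 is not a leap year): 208 − 28 = 180 left.
March 2107 has 31 days: 180 − 31 = 149 left.
April 2107 has 30 days: 149 − 30 = 119 left.
May 2107 has 31 days: 119 − 31 = 88 left.
June 2107 has 30 days: 88 − 30 = 58 left.
July 2107 has 31 days: 58 − 31 = 27 left.
27 days into August 2107 → August 27, 2107.

August 27, 2107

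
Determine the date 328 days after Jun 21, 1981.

May 15, 1982

Adding 328 days from June 21, 1981.
June has 30 days, so 30 − 21 = 9 days remain after June 21, 1981; 328 − 9 = 319 left.
July 1981 has 31 days: 319 − 31 = 288 left.
August 1981 has 31 days: 288 − 31 = 257 left.
September 1981 has 30 days: 257 − 30 = 227 left.
October 1981 has 31 days: 227 − 31 = 196 left.
November 1981 has 30 days: 196 − 30 = 166 left.
December 1981 has 31 days: 166 − 31 = 135 left.
January 1982 has 31 days: 135 − 31 = 104 left.
February 1982 has 28 days (1982 is not a leap year): 104 − 28 = 76 left.
March 1982 has 31 days: 76 − 31 = 45 left.
April 1982 has 30 days: 45 − 30 = 15 left.
15 days into May 1982 → May 15, 1982.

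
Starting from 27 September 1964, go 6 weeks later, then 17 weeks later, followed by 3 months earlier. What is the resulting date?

December 7, 1964

Advancing 6 weeks (= 42 days) from September 27, 1964:
September has 30 days, so 30 − 27 = 3 days remain after September 27, 1964; 42 − 3 = 39 left.
October 1964 has 31 days: 39 − 31 = 8 left.
8 days into November 1964 → November 8, 1964.
Advancing 17 weeks (= 119 days) from November 8, 1964:
November has 30 days, so 30 − 8 = 22 days remain after November 8, 1964; 119 − 22 = 97 left.
December 1964 has 31 days: 97 − 31 = 66 left.
January 1965 has 31 days: 66 − 31 = 35 left.
February 1965 has 28 days (1965 is not a leap year): 35 − 28 = 7 left.
7 days into March 1965 → March 7, 1965.
Going back 3 months from March 7, 1965:
month 3 − 3 = 0, which is month 12 of year 1964 → December 1964.
Day 7 is valid in December, giving December 7, 1964.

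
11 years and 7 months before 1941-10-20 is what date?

March 20, 1930

Subtracting 11 years and 7 months from October 20, 1941.
-11 years → 1930; month 10 − 7 = 3 → March 1930.
Day 20 is valid in March, giving March 20, 1930.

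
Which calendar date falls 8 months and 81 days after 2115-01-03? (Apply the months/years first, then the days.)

Advancing 8 months and 81 days from January 3, 2115: first the month/year part, then the days.
month 1 + 8 = 9 → September 2115.
Day 3 is valid in September, giving September 3, 2115.
Now add 81 days from September 3, 2115.
September has 30 days, so 30 − 3 = 27 days remain after September 3, 2115; 81 − 27 = 54 left.
October 2115 has 31 days: 54 − 31 = 23 left.
23 days into November 2115 → November 23, 2115.

November 23, 2115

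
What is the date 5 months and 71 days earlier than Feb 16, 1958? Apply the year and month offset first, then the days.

Going back 5 months and 71 days from February 16, 1958: first the month/year part, then the days.
month 2 − 5 = -3, which is month 9 of year 1957 → September 1957.
Day 16 is valid in September, giving September 16, 1957.
Now subtract 71 days from September 16, 1957.
Going back 16 days from September 16, 1957 reaches the end of the previous month; 71 − 16 = 55 left.
August 1957 has 31 days: 55 − 31 = 24 left.
July 1957 has 31 days; 31 − 24 = 7 → July 7, 1957.

July 7, 1957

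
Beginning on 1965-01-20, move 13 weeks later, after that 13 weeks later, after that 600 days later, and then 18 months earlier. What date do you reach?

September 13, 1965

Advancing 13 weeks (= 91 days) from January 20, 1965:
January has 31 days, so 31 − 20 = 11 days remain after January 20, 1965; 91 − 11 = 80 left.
February 1965 has 28 days (1965 is not a leap year): 80 − 28 = 52 left.
March 1965 has 31 days: 52 − 31 = 21 left.
21 days into April 1965 → April 21, 1965.
Advancing 13 weeks (= 91 days) from April 21, 1965:
April has 30 days, so 30 − 21 = 9 days remain after April 21, 1965; 91 − 9 = 82 left.
May 1965 has 31 days: 82 − 31 = 51 left.
June 1965 has 30 days: 51 − 30 = 21 left.
21 days into July 1965 → July 21, 1965.
Adding 600 days from July 21, 1965:
July has 31 days, so 31 − 21 = 10 days remain after July 21, 1965; 600 − 10 = 590 left.
August 1965 has 31 days: 590 − 31 = 559 left.
September 1965 has 30 days: 559 − 30 = 529 left.
October 1965 has 31 days: 529 − 31 = 498 left.
November 1965 has 30 days: 498 − 30 = 468 left.
December 1965 has 31 days: 468 − 31 = 437 left.
January 1966 has 31 days: 437 − 31 = 406 left.
February 1966 has 28 days (1966 is not a leap year): 406 − 28 = 378 left.
March 1966 has 31 days: 378 − 31 = 347 left.
April 1966 has 30 days: 347 − 30 = 317 left.
May 1966 has 31 days: 317 − 31 = 286 left.
June 1966 has 30 days: 286 − 30 = 256 left.
July 1966 has 31 days: 256 − 31 = 225 left.
August 1966 has 31 days: 225 − 31 = 194 left.
September 1966 has 30 days: 194 − 30 = 164 left.
October 1966 has 31 days: 164 − 31 = 133 left.
November 1966 has 30 days: 133 − 30 = 103 left.
December 1966 has 31 days: 103 − 31 = 72 left.
January 1967 has 31 days: 72 − 31 = 41 left.
February 1967 has 28 days (1967 is not a leap year): 41 − 28 = 13 left.
13 days into March 1967 → March 13, 1967.
Counting back 18 months from March 13, 1967:
month 3 − 18 = -15, which is month 9 of year 1965 → September 1965.
Day 13 is valid in September, giving September 13, 1965.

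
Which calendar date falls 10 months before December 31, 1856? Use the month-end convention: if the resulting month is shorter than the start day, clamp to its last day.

February 29, 1856

Counting back 10 months from December 31, 1856.
month 12 − 10 = 2 → February 1856.
February 1856 has only 29 days (1856 is a leap year — relevant if February), and the start was day 31, so the date clamps to February 29, 1856.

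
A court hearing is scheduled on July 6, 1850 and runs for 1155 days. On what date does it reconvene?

September 3, 1853

Adding 1155 days from July 6, 1850.
July has 31 days, so 31 − 6 = 25 days remain after July 6, 1850; 1155 − 25 = 1130 left.
August 1850 has 31 days: 1130 − 31 = 1099 left.
September 1850 has 30 days: 1099 − 30 = 1069 left.
October 1850 has 31 days: 1069 − 31 = 1038 left.
November 1850 has 30 days: 1038 − 30 = 1008 left.
December 1850 has 31 days: 1008 − 31 = 977 left.
January 1851 has 31 days: 977 − 31 = 946 left.
February 1851 has 28 days (1851 is not a leap year): 946 − 28 = 918 left.
March 1851 has 31 days: 918 − 31 = 887 left.
April 1851 has 30 days: 887 − 30 = 857 left.
May 1851 has 31 days: 857 − 31 = 826 left.
June 1851 has 30 days: 826 − 30 = 796 left.
July 1851 has 31 days: 796 − 31 = 765 left.
August 1851 has 31 days: 765 − 31 = 734 left.
September 1851 has 30 days: 734 − 30 = 704 left.
October 1851 has 31 days: 704 − 31 = 673 left.
November 1851 has 30 days: 673 − 30 = 643 left.
December 1851 has 31 days: 643 − 31 = 612 left.
January 1852 has 31 days: 612 − 31 = 581 left.
February 1852 has 29 days (1852 is a leap year): 581 − 29 = 552 left.
March 1852 has 31 days: 552 − 31 = 521 left.
April 1852 has 30 days: 521 − 30 = 491 left.
May 1852 has 31 days: 491 − 31 = 460 left.
June 1852 has 30 days: 460 − 30 = 430 left.
July 1852 has 31 days: 430 − 31 = 399 left.
August 1852 has 31 days: 399 − 31 = 368 left.
September 1852 has 30 days: 368 − 30 = 338 left.
October 1852 has 31 days: 338 − 31 = 307 left.
November 1852 has 30 days: 307 − 30 = 277 left.
December 1852 has 31 days: 277 − 31 = 246 left.
January 1853 has 31 days: 246 − 31 = 215 left.
February 1853 has 28 days (1853 is not a leap year): 215 − 28 = 187 left.
March 1853 has 31 days: 187 − 31 = 156 left.
April 1853 has 30 days: 156 − 30 = 126 left.
May 1853 has 31 days: 126 − 31 = 95 left.
June 1853 has 30 days: 95 − 30 = 65 left.
July 1853 has 31 days: 65 − 31 = 34 left.
August 1853 has 31 days: 34 − 31 = 3 left.
3 days into September 1853 → September 3, 1853.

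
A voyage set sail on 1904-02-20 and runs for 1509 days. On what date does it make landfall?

April 8, 1908

Advancing 1509 days from February 20, 1904.
February has 29 days, so 29 − 20 = 9 days remain after February 20, 1904; 1509 − 9 = 1500 left.
March 1904 has 31 days: 1500 − 31 = 1469 left.
April 1904 has 30 days: 1469 − 30 = 1439 left.
May 1904 has 31 days: 1439 − 31 = 1408 left.
June 1904 has 30 days: 1408 − 30 = 1378 left.
July 1904 has 31 days: 1378 − 31 = 1347 left.
August 1904 has 31 days: 1347 − 31 = 1316 left.
September 1904 has 30 days: 1316 − 30 = 1286 left.
October 1904 has 31 days: 1286 − 31 = 1255 left.
November 1904 has 30 days: 1255 − 30 = 1225 left.
December 1904 has 31 days: 1225 − 31 = 1194 left.
January 1905 has 31 days: 1194 − 31 = 1163 left.
February 1905 has 28 days (1905 is not a leap year): 1163 − 28 = 1135 left.
March 1905 has 31 days: 1135 − 31 = 1104 left.
April 1905 has 30 days: 1104 − 30 = 1074 left.
May 1905 has 31 days: 1074 − 31 = 1043 left.
June 1905 has 30 days: 1043 − 30 = 1013 left.
July 1905 has 31 days: 1013 − 31 = 982 left.
August 1905 has 31 days: 982 − 31 = 951 left.
September 1905 has 30 days: 951 − 30 = 921 left.
October 1905 has 31 days: 921 − 31 = 890 left.
November 1905 has 30 days: 890 − 30 = 860 left.
December 1905 has 31 days: 860 − 31 = 829 left.
January 1906 has 31 days: 829 − 31 = 798 left.
February 1906 has 28 days (1906 is not a leap year): 798 − 28 = 770 left.
March 1906 has 31 days: 770 − 31 = 739 left.
April 1906 has 30 days: 739 − 30 = 709 left.
May 1906 has 31 days: 709 − 31 = 678 left.
June 1906 has 30 days: 678 − 30 = 648 left.
July 1906 has 31 days: 648 − 31 = 617 left.
August 1906 has 31 days: 617 − 31 = 586 left.
September 1906 has 30 days: 586 − 30 = 556 left.
October 1906 has 31 days: 556 − 31 = 525 left.
November 1906 has 30 days: 525 − 30 = 495 left.
December 1906 has 31 days: 495 − 31 = 464 left.
January 1907 has 31 days: 464 − 31 = 433 left.
February 1907 has 28 days (1907 is not a leap year): 433 − 28 = 405 left.
March 1907 has 31 days: 405 − 31 = 374 left.
April 1907 has 30 days: 374 − 30 = 344 left.
May 1907 has 31 days: 344 − 31 = 313 left.
June 1907 has 30 days: 313 − 30 = 283 left.
July 1907 has 31 days: 283 − 31 = 252 left.
August 1907 has 31 days: 252 − 31 = 221 left.
September 1907 has 30 days: 221 − 30 = 191 left.
October 1907 has 31 days: 191 − 31 = 160 left.
November 1907 has 30 days: 160 − 30 = 130 left.
December 1907 has 31 days: 130 − 31 = 99 left.
January 1908 has 31 days: 99 − 31 = 68 left.
February 1908 has 29 days (1908 is a leap year): 68 − 29 = 39 left.
March 1908 has 31 days: 39 − 31 = 8 left.
8 days into April 1908 → April 8, 1908.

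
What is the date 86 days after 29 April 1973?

July 24, 1973

Adding 86 days from April 29, 1973.
April has 30 days, so 30 − 29 = 1 day remains after April 29, 1973; 86 − 1 = 85 left.
May 1973 has 31 days: 85 − 31 = 54 left.
June 1973 has 30 days: 54 − 30 = 24 left.
24 days into July 1973 → July 24, 1973.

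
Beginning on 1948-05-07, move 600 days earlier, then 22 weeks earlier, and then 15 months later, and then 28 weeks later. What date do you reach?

January 26, 1948

Going back 600 days from May 7, 1948:
Going back 7 days from May 7, 1948 reaches the end of the previous month; 600 − 7 = 593 left.
April 1948 has 30 days: 593 − 30 = 563 left.
March 1948 has 31 days: 563 − 31 = 532 left.
February 1948 has 29 days (1948 is a leap year): 532 − 29 = 503 left.
January 1948 has 31 days: 503 − 31 = 472 left.
December 1947 has 31 days: 472 − 31 = 441 left.
November 1947 has 30 days: 441 − 30 = 411 left.
October 1947 has 31 days: 411 − 31 = 380 left.
September 1947 has 30 days: 380 − 30 = 350 left.
August 1947 has 31 days: 350 − 31 = 319 left.
July 1947 has 31 days: 319 − 31 = 288 left.
June 1947 has 30 days: 288 − 30 = 258 left.
May 1947 has 31 days: 258 − 31 = 227 left.
April 1947 has 30 days: 227 − 30 = 197 left.
March 1947 has 31 days: 197 − 31 = 166 left.
February 1947 has 28 days (1947 is not a leap year): 166 − 28 = 138 left.
January 1947 has 31 days: 138 − 31 = 107 left.
December 1946 has 31 days: 107 − 31 = 76 left.
November 1946 has 30 days: 76 − 30 = 46 left.
October 1946 has 31 days: 46 − 31 = 15 left.
September 1946 has 30 days; 30 − 15 = 15 → September 15, 1946.
Going back 22 weeks (= 154 days) from September 15, 1946:
Going back 15 days from September 15, 1946 reaches the end of the previous month; 154 − 15 = 139 left.
August 1946 has 31 days: 139 − 31 = 108 left.
July 1946 has 31 days: 108 − 31 = 77 left.
June 1946 has 30 days: 77 − 30 = 47 left.
May 1946 has 31 days: 47 − 31 = 16 left.
April 1946 has 30 days; 30 − 16 = 14 → April 14, 1946.
Adding 15 months from April 14, 1946:
month 4 + 15 = 19, which is month 7 of year 1947 → July 1947.
Day 14 is valid in July, giving July 14, 1947.
Advancing 28 weeks (= 196 days) from July 14, 1947:
July has 31 days, so 31 − 14 = 17 days remain after July 14, 1947; 196 − 17 = 179 left.
August 1947 has 31 days: 179 − 31 = 148 left.
September 1947 has 30 days: 148 − 30 = 118 left.
October 1947 has 31 days: 118 − 31 = 87 left.
November 1947 has 30 days: 87 − 30 = 57 left.
December 1947 has 31 days: 57 − 31 = 26 left.
26 days into January 1948 → January 26, 1948.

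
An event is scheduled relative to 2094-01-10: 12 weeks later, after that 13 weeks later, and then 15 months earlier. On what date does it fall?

April 4, 2093

Counting forward 12 weeks (= 84 days) from January 10, 2094:
January has 31 days, so 31 − 10 = 21 days remain after January 10, 2094; 84 − 21 = 63 left.
February 2094 has 28 days (2094 is not a leap year): 63 − 28 = 35 left.
March 2094 has 31 days: 35 − 31 = 4 left.
4 days into April 2094 → April 4, 2094.
Adding 13 weeks (= 91 days) from April 4, 2094:
April has 30 days, so 30 − 4 = 26 days remain after April 4, 2094; 91 − 26 = 65 left.
May 2094 has 31 days: 65 − 31 = 34 left.
June 2094 has 30 days: 34 − 30 = 4 left.
4 days into July 2094 → July 4, 2094.
Counting back 15 months from July 4, 2094:
month 7 − 15 = -8, which is month 4 of year 2093 → April 2093.
Day 4 is valid in April, giving April 4, 2093.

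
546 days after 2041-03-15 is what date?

Adding 546 days from March 15, 2041.
March has 31 days, so 31 − 15 = 16 days remain after March 15, 2041; 546 − 16 = 530 left.
April 2041 has 30 days: 530 − 30 = 500 left.
May 2041 has 31 days: 500 − 31 = 469 left.
June 2041 has 30 days: 469 − 30 = 439 left.
July 2041 has 31 days: 439 − 31 = 408 left.
August 2041 has 31 days: 408 − 31 = 377 left.
September 2041 has 30 days: 377 − 30 = 347 left.
October 2041 has 31 days: 347 − 31 = 316 left.
November 2041 has 30 days: 316 − 30 = 286 left.
December 2041 has 31 days: 286 − 31 = 255 left.
January 2042 has 31 days: 255 − 31 = 224 left.
February 2042 has 28 days (2042 is not a leap year): 224 − 28 = 196 left.
March 2042 has 31 days: 196 − 31 = 165 left.
April 2042 has 30 days: 165 − 30 = 135 left.
May 2042 has 31 days: 135 − 31 = 104 left.
June 2042 has 30 days: 104 − 30 = 74 left.
July 2042 has 31 days: 74 − 31 = 43 left.
August 2042 has 31 days: 43 − 31 = 12 left.
12 days into September 2042 → September 12, 2042.

September 12, 2042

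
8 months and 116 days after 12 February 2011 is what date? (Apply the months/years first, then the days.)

February 5, 2012

Adding 8 months and 116 days from February 12, 2011: first the month/year part, then the days.
month 2 + 8 = 10 → October 2011.
Day 12 is valid in October, giving October 12, 2011.
Now add 116 days from October 12, 2011.
October has 31 days, so 31 − 12 = 19 days remain after October 12, 2011; 116 − 19 = 97 left.
November 2011 has 30 days: 97 − 30 = 67 left.
December 2011 has 31 days: 67 − 31 = 36 left.
January 2012 has 31 days: 36 − 31 = 5 left.
5 days into February 2012 → February 5, 2012.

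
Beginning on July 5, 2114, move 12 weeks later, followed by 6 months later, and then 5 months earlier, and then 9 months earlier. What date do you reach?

January 27, 2114

Counting forward 12 weeks (= 84 days) from July 5, 2114:
July has 31 days, so 31 − 5 = 26 days remain after July 5, 2114; 84 − 26 = 58 left.
August 2114 has 31 days: 58 − 31 = 27 left.
27 days into September 2114 → September 27, 2114.
Adding 6 months from September 27, 2114:
month 9 + 6 = 15, which is month 3 of year 2115 → March 2115.
Day 27 is valid in March, giving March 27, 2115.
Counting back 5 months from March 27, 2115:
month 3 − 5 = -2, which is month 10 of year 2114 → October 2114.
Day 27 is valid in October, giving October 27, 2114.
Subtracting 9 months from October 27, 2114:
month 10 − 9 = 1 → January 2114.
Day 27 is valid in January, giving January 27, 2114.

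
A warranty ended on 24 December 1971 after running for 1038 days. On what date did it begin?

Subtracting 1038 days from December 24, 1971.
Going back 24 days from December 24, 1971 reaches the end of the previous month; 1038 − 24 = 1014 left.
November 1971 has 30 days: 1014 − 30 = 984 left.
October 1971 has 31 days: 984 − 31 = 953 left.
September 1971 has 30 days: 953 − 30 = 923 left.
August 1971 has 31 days: 923 − 31 = 892 left.
July 1971 has 31 days: 892 − 31 = 861 left.
June 1971 has 30 days: 861 − 30 = 831 left.
May 1971 has 31 days: 831 − 31 = 800 left.
April 1971 has 30 days: 800 − 30 = 770 left.
March 1971 has 31 days: 770 − 31 = 739 left.
February 1971 has 28 days (1971 is not a leap year): 739 − 28 = 711 left.
January 1971 has 31 days: 711 − 31 = 680 left.
December 1970 has 31 days: 680 − 31 = 649 left.
November 1970 has 30 days: 649 − 30 = 619 left.
October 1970 has 31 days: 619 − 31 = 588 left.
September 1970 has 30 days: 588 − 30 = 558 left.
August 1970 has 31 days: 558 − 31 = 527 left.
July 1970 has 31 days: 527 − 31 = 496 left.
June 1970 has 30 days: 496 − 30 = 466 left.
May 1970 has 31 days: 466 − 31 = 435 left.
April 1970 has 30 days: 435 − 30 = 405 left.
March 1970 has 31 days: 405 − 31 = 374 left.
February 1970 has 28 days (1970 is not a leap year): 374 − 28 = 346 left.
January 1970 has 31 days: 346 − 31 = 315 left.
December 1969 has 31 days: 315 − 31 = 284 left.
November 1969 has 30 days: 284 − 30 = 254 left.
October 1969 has 31 days: 254 − 31 = 223 left.
September 1969 has 30 days: 223 − 30 = 193 left.
August 1969 has 31 days: 193 − 31 = 162 left.
July 1969 has 31 days: 162 − 31 = 131 left.
June 1969 has 30 days: 131 − 30 = 101 left.
May 1969 has 31 days: 101 − 31 = 70 left.
April 1969 has 30 days: 70 − 30 = 40 left.
March 1969 has 31 days: 40 − 31 = 9 left.
February 1969 has 28 days; 28 − 9 = 19 → February 19, 1969.

February 19, 1969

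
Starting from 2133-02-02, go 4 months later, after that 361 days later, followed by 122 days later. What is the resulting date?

Counting forward 4 months from February 2, 2133:
month 2 + 4 = 6 → June 2133.
Day 2 is valid in June, giving June 2, 2133.
Adding 361 days from June 2, 2133:
June has 30 days, so 30 − 2 = 28 days remain after June 2, 2133; 361 − 28 = 333 left.
July 2133 has 31 days: 333 − 31 = 302 left.
August 2133 has 31 days: 302 − 31 = 271 left.
September 2133 has 30 days: 271 − 30 = 241 left.
October 2133 has 31 days: 241 − 31 = 210 left.
November 2133 has 30 days: 210 − 30 = 180 left.
December 2133 has 31 days: 180 − 31 = 149 left.
January 2134 has 31 days: 149 − 31 = 118 left.
February 2134 has 28 days (2134 is not a leap year): 118 − 28 = 90 left.
March 2134 has 31 days: 90 − 31 = 59 left.
April 2134 has 30 days: 59 − 30 = 29 left.
29 days into May 2134 → May 29, 2134.
Advancing 122 days from May 29, 2134:
May has 31 days, so 31 − 29 = 2 days remain after May 29, 2134; 122 − 2 = 120 left.
June 2134 has 30 days: 120 − 30 = 90 left.
July 2134 has 31 days: 90 − 31 = 59 left.
August 2134 has 31 days: 59 − 31 = 28 left.
28 days into September 2134 → September 28, 2134.

September 28, 2134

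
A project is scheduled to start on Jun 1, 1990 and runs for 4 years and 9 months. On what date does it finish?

Advancing 4 years and 9 months from June 1, 1990.
+4 years → 1994; month 6 + 9 = 15, which is month 3 of year 1995 → March 1995.
Day 1 is valid in March, giving March 1, 1995.

March 1, 1995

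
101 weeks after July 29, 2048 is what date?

Adding 101 weeks = 707 days from July 29, 2048.
July has 31 days, so 31 − 29 = 2 days remain after July 29, 2048; 707 − 2 = 705 left.
August 2048 has 31 days: 705 − 31 = 674 left.
September 2048 has 30 days: 674 − 30 = 644 left.
October 2048 has 31 days: 644 − 31 = 613 left.
November 2048 has 30 days: 613 − 30 = 583 left.
December 2048 has 31 days: 583 − 31 = 552 left.
January 2049 has 31 days: 552 − 31 = 521 left.
February 2049 has 28 days (2049 is not a leap year): 521 − 28 = 493 left.
March 2049 has 31 days: 493 − 31 = 462 left.
April 2049 has 30 days: 462 − 30 = 432 left.
May 2049 has 31 days: 432 − 31 = 401 left.
June 2049 has 30 days: 401 − 30 = 371 left.
July 2049 has 31 days: 371 − 31 = 340 left.
August 2049 has 31 days: 340 − 31 = 309 left.
September 2049 has 30 days: 309 − 30 = 279 left.
October 2049 has 31 days: 279 − 31 = 248 left.
November 2049 has 30 days: 248 − 30 = 218 left.
December 2049 has 31 days: 218 − 31 = 187 left.
January 2050 has 31 days: 187 − 31 = 156 left.
February 2050 has 28 days (2050 is not a leap year): 156 − 28 = 128 left.
March 2050 has 31 days: 128 − 31 = 97 left.
April 2050 has 30 days: 97 − 30 = 67 left.
May 2050 has 31 days: 67 − 31 = 36 left.
June 2050 has 30 days: 36 − 30 = 6 left.
6 days into July 2050 → July 6, 2050.

July 6, 2050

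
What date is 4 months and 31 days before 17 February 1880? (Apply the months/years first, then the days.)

Subtracting 4 months and 31 days from February 17, 1880: first the month/year part, then the days.
month 2 − 4 = -2, which is month 10 of year 1879 → October 1879.
Day 17 is valid in October, giving October 17, 1879.
Now subtract 31 days from October 17, 1879.
Going back 17 days from October 17, 1879 reaches the end of the previous month; 31 − 17 = 14 left.
September 1879 has 30 days; 30 − 14 = 16 → September 16, 1879.

September 16, 1879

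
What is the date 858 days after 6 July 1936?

November 11, 1938

Advancing 858 days from July 6, 1936.
July has 31 days, so 31 − 6 = 25 days remain after July 6, 1936; 858 − 25 = 833 left.
August 1936 has 31 days: 833 − 31 = 802 left.
September 1936 has 30 days: 802 − 30 = 772 left.
October 1936 has 31 days: 772 − 31 = 741 left.
November 1936 has 30 days: 741 − 30 = 711 left.
December 1936 has 31 days: 711 − 31 = 680 left.
January 1937 has 31 days: 680 − 31 = 649 left.
February 1937 has 28 days (1937 is not a leap year): 649 − 28 = 621 left.
March 1937 has 31 days: 621 − 31 = 590 left.
April 1937 has 30 days: 590 − 30 = 560 left.
May 1937 has 31 days: 560 − 31 = 529 left.
June 1937 has 30 days: 529 − 30 = 499 left.
July 1937 has 31 days: 499 − 31 = 468 left.
August 1937 has 31 days: 468 − 31 = 437 left.
September 1937 has 30 days: 437 − 30 = 407 left.
October 1937 has 31 days: 407 − 31 = 376 left.
November 1937 has 30 days: 376 − 30 = 346 left.
December 1937 has 31 days: 346 − 31 = 315 left.
January 1938 has 31 days: 315 − 31 = 284 left.
February 1938 has 28 days (1938 is not a leap year): 284 − 28 = 256 left.
March 1938 has 31 days: 256 − 31 = 225 left.
April 1938 has 30 days: 225 − 30 = 195 left.
May 1938 has 31 days: 195 − 31 = 164 left.
June 1938 has 30 days: 164 − 30 = 134 left.
July 1938 has 31 days: 134 − 31 = 103 left.
August 1938 has 31 days: 103 − 31 = 72 left.
September 1938 has 30 days: 72 − 30 = 42 left.
October 1938 has 31 days: 42 − 31 = 11 left.
11 days into November 1938 → November 11, 1938.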